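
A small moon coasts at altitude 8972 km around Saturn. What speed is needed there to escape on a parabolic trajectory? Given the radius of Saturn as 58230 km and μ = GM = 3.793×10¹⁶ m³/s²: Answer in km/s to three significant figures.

r = 58230 + 8972 = 67202 km = 6.7202×10⁷ m.
Escape speed v_esc = √(2μ/r) = √(2 × 3.793×10¹⁶ / 6.720×10⁷) = √(1.129×10⁹) = 33600 m/s.
= 33.60 km/s.

v_esc ≈ 33.6 km/s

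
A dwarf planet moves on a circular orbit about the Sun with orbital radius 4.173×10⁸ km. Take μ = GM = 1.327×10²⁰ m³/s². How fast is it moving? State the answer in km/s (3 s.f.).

v ≈ 17.8 km/s

r = 4.173×10⁸ km = 4.173×10¹¹ m.
For a circular orbit v = √(μ/r) = √(1.327×10²⁰ / 4.173×10¹¹) = √(3.180×10⁸) = 17830 m/s.
That is 17.83 km/s.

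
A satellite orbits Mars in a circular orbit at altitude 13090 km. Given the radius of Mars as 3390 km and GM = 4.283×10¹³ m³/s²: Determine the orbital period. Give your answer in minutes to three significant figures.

r = 3390 + 13090 = 16480 km = 1.6480×10⁷ m.
Kepler's third law: T = 2π√(r³/μ) = 2π√((1.648×10⁷)³ / 4.283×10¹³).
r³/μ = 1.045×10⁸ s², so T = 2π × 1.022×10⁴ = 6.423×10⁴ s.
Converting: 6.423×10⁴ s ÷ 60.00 = 1071 minutes.

T ≈ 1070 minutes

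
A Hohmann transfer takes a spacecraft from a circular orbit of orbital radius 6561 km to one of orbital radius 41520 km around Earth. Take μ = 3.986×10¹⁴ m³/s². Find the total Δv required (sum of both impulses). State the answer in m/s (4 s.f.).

r₁ = 6561 km = 6.561×10⁶ m.
r₂ = 41520 km = 4.152×10⁷ m.
Transfer ellipse a_t = (r₁ + r₂)/2 = 2.404×10⁷ m.
At r₁: circular v_c1 = √(μ/r₁) = 7794 m/s; transfer-perigee v_p = √[μ(2/r₁ − 1/a_t)] = 10240 m/s.
Δv₁ = v_p − v_c1 = 2449 m/s.
At r₂: circular v_c2 = √(μ/r₂) = 3098 m/s; transfer-apogee v_a = √[μ(2/r₂ − 1/a_t)] = 1619 m/s.
Δv₂ = v_c2 − v_a = 1480 m/s.
Total Δv = Δv₁ + Δv₂ = 3929 m/s.

Δv_total ≈ 3929 m/s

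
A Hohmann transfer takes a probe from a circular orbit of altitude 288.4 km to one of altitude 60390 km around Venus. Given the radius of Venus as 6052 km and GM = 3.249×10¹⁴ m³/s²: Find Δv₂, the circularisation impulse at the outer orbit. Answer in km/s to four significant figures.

r₁ = 6052 + 288.4 = 6340.4 km = 6.3404×10⁶ m.
r₂ = 6052 + 60390 = 66442 km = 6.6442×10⁷ m.
Transfer ellipse a_t = (r₁ + r₂)/2 = 3.639×10⁷ m.
At r₁: circular v_c1 = √(μ/r₁) = 7158 m/s; transfer-periapsis v_p = √[μ(2/r₁ − 1/a_t)] = 9673 m/s.
At r₂: circular v_c2 = √(μ/r₂) = 2211 m/s; transfer-apoapsis v_a = √[μ(2/r₂ − 1/a_t)] = 923.0 m/s.
Δv₂ = v_c2 − v_a = 1288 m/s.
= 1.288 km/s.

Δv ≈ 1.288 km/s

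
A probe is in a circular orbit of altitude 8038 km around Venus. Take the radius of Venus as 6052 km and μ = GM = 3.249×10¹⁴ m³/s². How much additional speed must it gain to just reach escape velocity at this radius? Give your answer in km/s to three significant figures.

r = 6052 + 8038 = 14090 km = 1.4090×10⁷ m.
Circular speed v_c = √(μ/r) = 4802 m/s.
Escape speed v_esc = √(2μ/r) = √2 × v_c = 6791 m/s.
Δv = v_esc − v_c = 1989 m/s = 1.989 km/s.

Δv ≈ 1.99 km/s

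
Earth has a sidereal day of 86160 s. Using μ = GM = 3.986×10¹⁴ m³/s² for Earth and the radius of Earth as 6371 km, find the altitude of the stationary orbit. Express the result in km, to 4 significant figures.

A synchronous orbit has period T, so by Kepler's third law a = (μT²/4π²)^(1/3).
μT²/4π² = 3.986×10¹⁴ × (8.616×10⁴)² / 39.48 = 7.495×10²² m³.
a = 4.216×10⁷ m = 42163 km.
Altitude h = a − R = 42163 − 6371 = 35792 km.

h_sync ≈ 35790 km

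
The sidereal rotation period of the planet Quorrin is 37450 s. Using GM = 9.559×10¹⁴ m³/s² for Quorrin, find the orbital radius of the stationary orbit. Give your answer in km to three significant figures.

r_sync ≈ 32400 km

A synchronous orbit has period T, so by Kepler's third law a = (μT²/4π²)^(1/3).
μT²/4π² = 9.559×10¹⁴ × (3.745×10⁴)² / 39.48 = 3.396×10²² m³.
a = 3.238×10⁷ m = 32383 km.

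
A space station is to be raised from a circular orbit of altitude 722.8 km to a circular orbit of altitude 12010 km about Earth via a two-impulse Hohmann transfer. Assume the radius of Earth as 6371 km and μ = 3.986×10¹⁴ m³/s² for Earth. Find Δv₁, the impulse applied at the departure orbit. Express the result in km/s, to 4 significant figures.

r₁ = 6371 + 722.8 = 7093.8 km = 7.0938×10⁶ m.
r₂ = 6371 + 12010 = 18381 km = 1.8381×10⁷ m.
Transfer ellipse a_t = (r₁ + r₂)/2 = 1.274×10⁷ m.
At r₁: circular v_c1 = √(μ/r₁) = 7496 m/s; transfer-perigee v_p = √[μ(2/r₁ − 1/a_t)] = 9005 m/s.
Δv₁ = v_p − v_c1 = 1509 m/s.
= 1.509 km/s.

Δv ≈ 1.509 km/s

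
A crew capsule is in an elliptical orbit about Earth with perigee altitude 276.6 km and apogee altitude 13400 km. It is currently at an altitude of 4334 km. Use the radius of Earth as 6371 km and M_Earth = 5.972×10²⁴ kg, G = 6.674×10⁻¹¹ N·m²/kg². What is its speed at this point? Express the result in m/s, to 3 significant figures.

v ≈ 6660 m/s

μ = GM = 6.674×10⁻¹¹ × 5.972×10²⁴ = 3.986×10¹⁴ m³/s².
r_p = 6371 + 276.6 = 6647.6 km = 6.6476×10⁶ m.
r_a = 6371 + 13400 = 19771 km = 1.9771×10⁷ m.
r = 6371 + 4334 = 10705 km = 1.070×10⁷ m.
Semi-major axis a = (r_p + r_a)/2 = 13209 km = 1.321×10⁷ m.
Vis-viva: v² = μ(2/r − 1/a) = 3.986×10¹⁴ × (1.868×10⁻⁷ − 7.570×10⁻⁸) = 4.429×10⁷ m²/s².
v = 6655 m/s.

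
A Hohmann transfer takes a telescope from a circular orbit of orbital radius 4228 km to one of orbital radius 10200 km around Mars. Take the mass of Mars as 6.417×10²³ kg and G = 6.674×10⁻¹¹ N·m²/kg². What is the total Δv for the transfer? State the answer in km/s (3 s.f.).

μ = GM = 6.674×10⁻¹¹ × 6.417×10²³ = 4.283×10¹³ m³/s².
r₁ = 4228 km = 4.228×10⁶ m.
r₂ = 10200 km = 1.020×10⁷ m.
Transfer ellipse a_t = (r₁ + r₂)/2 = 7.214×10⁶ m.
At r₁: circular v_c1 = √(μ/r₁) = 3183 m/s; transfer-periapsis v_p = √[μ(2/r₁ − 1/a_t)] = 3784 m/s.
Δv₁ = v_p − v_c1 = 601.8 m/s.
At r₂: circular v_c2 = √(μ/r₂) = 2049 m/s; transfer-apoapsis v_a = √[μ(2/r₂ − 1/a_t)] = 1569 m/s.
Δv₂ = v_c2 − v_a = 480.4 m/s.
Total Δv = Δv₁ + Δv₂ = 1082 m/s = 1.082 km/s.

Δv_total ≈ 1.08 km/s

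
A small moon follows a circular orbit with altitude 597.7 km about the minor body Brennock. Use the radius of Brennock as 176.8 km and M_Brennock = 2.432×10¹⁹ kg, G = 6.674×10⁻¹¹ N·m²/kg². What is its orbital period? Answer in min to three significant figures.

T ≈ 1770 min

μ = GM = 6.674×10⁻¹¹ × 2.432×10¹⁹ = 1.623×10⁹ m³/s².
r = 176.8 + 597.7 = 774.50 km = 7.7450×10⁵ m.
Kepler's third law: T = 2π√(r³/μ) = 2π√((7.745×10⁵)³ / 1.623×10⁹).
r³/μ = 2.862×10⁸ s², so T = 2π × 1.692×10⁴ = 1.063×10⁵ s.
Converting: 1.063×10⁵ s ÷ 60.00 = 1772 min.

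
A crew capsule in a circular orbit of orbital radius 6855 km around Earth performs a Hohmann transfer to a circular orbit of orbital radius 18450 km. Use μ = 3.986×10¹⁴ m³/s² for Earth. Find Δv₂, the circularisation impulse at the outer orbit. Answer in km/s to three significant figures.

Δv ≈ 1.23 km/s

r₁ = 6855 km = 6.855×10⁶ m.
r₂ = 18450 km = 1.845×10⁷ m.
Transfer ellipse a_t = (r₁ + r₂)/2 = 1.265×10⁷ m.
At r₁: circular v_c1 = √(μ/r₁) = 7625 m/s; transfer-perigee v_p = √[μ(2/r₁ − 1/a_t)] = 9208 m/s.
At r₂: circular v_c2 = √(μ/r₂) = 4648 m/s; transfer-apogee v_a = √[μ(2/r₂ − 1/a_t)] = 3421 m/s.
Δv₂ = v_c2 − v_a = 1227 m/s.
= 1.227 km/s.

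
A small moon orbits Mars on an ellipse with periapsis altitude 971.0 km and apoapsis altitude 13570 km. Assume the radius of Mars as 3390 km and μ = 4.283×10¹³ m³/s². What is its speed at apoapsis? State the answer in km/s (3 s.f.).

r_p = 3390 + 971.0 = 4361.0 km = 4.3610×10⁶ m.
r_a = 3390 + 13570 = 16960 km = 1.6960×10⁷ m.
Semi-major axis a = (r_p + r_a)/2 = 10660 km = 1.066×10⁷ m.
Vis-viva: v² = μ(2/r − 1/a) = 4.283×10¹³ × (1.179×10⁻⁷ − 9.380×10⁻⁸) = 1.033×10⁶ m²/s².
v = 1016 m/s = 1.016 km/s.

v ≈ 1.02 km/s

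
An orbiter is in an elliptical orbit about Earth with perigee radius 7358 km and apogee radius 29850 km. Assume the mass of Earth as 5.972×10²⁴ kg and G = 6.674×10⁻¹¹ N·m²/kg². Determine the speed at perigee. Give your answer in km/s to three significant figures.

v ≈ 9.32 km/s

μ = GM = 6.674×10⁻¹¹ × 5.972×10²⁴ = 3.986×10¹⁴ m³/s².
Semi-major axis a = (r_p + r_a)/2 = 18604 km = 1.860×10⁷ m.
Vis-viva: v² = μ(2/r − 1/a) = 3.986×10¹⁴ × (2.718×10⁻⁷ − 5.375×10⁻⁸) = 8.691×10⁷ m²/s².
v = 9323 m/s = 9.323 km/s.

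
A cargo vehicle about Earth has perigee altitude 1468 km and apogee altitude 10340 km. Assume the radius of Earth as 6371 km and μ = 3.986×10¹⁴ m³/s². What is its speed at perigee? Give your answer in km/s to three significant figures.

v ≈ 8.32 km/s

r_p = 6371 + 1468 = 7839.0 km = 7.8390×10⁶ m.
r_a = 6371 + 10340 = 16711 km = 1.6711×10⁷ m.
Semi-major axis a = (r_p + r_a)/2 = 12275 km = 1.228×10⁷ m.
Vis-viva: v² = μ(2/r − 1/a) = 3.986×10¹⁴ × (2.551×10⁻⁷ − 8.147×10⁻⁸) = 6.922×10⁷ m²/s².
v = 8320 m/s = 8.320 km/s.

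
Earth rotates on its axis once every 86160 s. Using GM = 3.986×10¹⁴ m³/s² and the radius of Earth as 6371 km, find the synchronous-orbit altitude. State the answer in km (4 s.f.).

h_sync ≈ 35790 km

A synchronous orbit has period T, so by Kepler's third law a = (μT²/4π²)^(1/3).
μT²/4π² = 3.986×10¹⁴ × (8.616×10⁴)² / 39.48 = 7.495×10²² m³.
a = 4.216×10⁷ m = 42163 km.
Altitude h = a − R = 42163 − 6371 = 35792 km.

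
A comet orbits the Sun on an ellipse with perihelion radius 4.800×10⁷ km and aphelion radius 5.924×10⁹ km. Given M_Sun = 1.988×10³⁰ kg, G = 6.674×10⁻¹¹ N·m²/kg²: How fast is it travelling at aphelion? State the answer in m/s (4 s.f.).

v ≈ 600.0 m/s

μ = GM = 6.674×10⁻¹¹ × 1.988×10³⁰ = 1.327×10²⁰ m³/s².
Semi-major axis a = (r_p + r_a)/2 = 2.9860×10⁹ km = 2.986×10¹² m.
Vis-viva: v² = μ(2/r − 1/a) = 1.327×10²⁰ × (3.376×10⁻¹³ − 3.349×10⁻¹³) = 3.600×10⁵ m²/s².
v = 600.0 m/s.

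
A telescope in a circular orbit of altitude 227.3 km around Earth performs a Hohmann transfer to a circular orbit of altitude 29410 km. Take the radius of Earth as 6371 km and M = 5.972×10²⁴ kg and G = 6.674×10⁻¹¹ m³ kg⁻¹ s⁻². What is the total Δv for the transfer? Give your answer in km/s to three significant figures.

Δv_total ≈ 3.80 km/s

μ = GM = 6.674×10⁻¹¹ × 5.972×10²⁴ = 3.986×10¹⁴ m³/s².
r₁ = 6371 + 227.3 = 6598.3 km = 6.5983×10⁶ m.
r₂ = 6371 + 29410 = 35781 km = 3.5781×10⁷ m.
Transfer ellipse a_t = (r₁ + r₂)/2 = 2.119×10⁷ m.
At r₁: circular v_c1 = √(μ/r₁) = 7772 m/s; transfer-perigee v_p = √[μ(2/r₁ − 1/a_t)] = 10100 m/s.
Δv₁ = v_p − v_c1 = 2327 m/s.
At r₂: circular v_c2 = √(μ/r₂) = 3338 m/s; transfer-apogee v_a = √[μ(2/r₂ − 1/a_t)] = 1862 m/s.
Δv₂ = v_c2 − v_a = 1475 m/s.
Total Δv = Δv₁ + Δv₂ = 3803 m/s = 3.803 km/s.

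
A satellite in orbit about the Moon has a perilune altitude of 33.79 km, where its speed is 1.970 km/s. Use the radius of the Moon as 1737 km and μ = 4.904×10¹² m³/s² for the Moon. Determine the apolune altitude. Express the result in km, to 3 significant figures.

apolune altitude ≈ 2410 km

r_p = 1737 + 33.79 = 1770.8 km = 1.771×10⁶ m.
Specific energy ε = v²/2 − μ/r = -8.289×10⁵ J/kg, so a = −μ/(2ε) = 2.958×10⁶ m.
The apsides satisfy r_p + r_a = 2a, so the apolune radius is 2a − r_p = 4.145×10⁶ m = 4145.2 km.
Apolune altitude = 4145.2 − 1737 = 2408.2 km.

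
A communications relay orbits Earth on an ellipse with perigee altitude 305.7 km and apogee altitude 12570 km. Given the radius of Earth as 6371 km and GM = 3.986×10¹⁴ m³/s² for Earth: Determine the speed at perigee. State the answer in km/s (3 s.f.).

r_p = 6371 + 305.7 = 6676.7 km = 6.6767×10⁶ m.
r_a = 6371 + 12570 = 18941 km = 1.8941×10⁷ m.
Semi-major axis a = (r_p + r_a)/2 = 12809 km = 1.281×10⁷ m.
Vis-viva: v² = μ(2/r − 1/a) = 3.986×10¹⁴ × (2.995×10⁻⁷ − 7.807×10⁻⁸) = 8.828×10⁷ m²/s².
v = 9396 m/s = 9.396 km/s.

v ≈ 9.40 km/s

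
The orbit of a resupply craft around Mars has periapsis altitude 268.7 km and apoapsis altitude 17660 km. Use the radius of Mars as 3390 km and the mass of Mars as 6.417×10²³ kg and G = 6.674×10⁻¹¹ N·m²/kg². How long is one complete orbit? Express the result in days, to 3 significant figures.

μ = GM = 6.674×10⁻¹¹ × 6.417×10²³ = 4.283×10¹³ m³/s².
r_p = 3390 + 268.7 = 3658.7 km = 3.6587×10⁶ m.
r_a = 3390 + 17660 = 21050 km = 2.1050×10⁷ m.
Semi-major axis a = (r_p + r_a)/2 = (3658.7 + 21050)/2 = 12354 km = 1.235×10⁷ m.
By Kepler's third law T = 2π√(a³/μ) = 2π × 6.635×10³ = 4.169×10⁴ s.
= 0.4825 days.

T ≈ 0.483 days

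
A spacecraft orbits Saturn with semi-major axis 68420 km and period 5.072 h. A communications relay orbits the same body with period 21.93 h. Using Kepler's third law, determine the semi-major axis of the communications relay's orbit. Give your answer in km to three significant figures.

Kepler's third law: a³ ∝ T², so a₂ = a₁ (T₂/T₁)^(2/3).
T₂/T₁ = 4.324, (T₂/T₁)^(2/3) = 2.654.
a₂ = 68420 × 2.654 = 1.816×10⁵ km.

a₂ ≈ 1.82×10⁵ km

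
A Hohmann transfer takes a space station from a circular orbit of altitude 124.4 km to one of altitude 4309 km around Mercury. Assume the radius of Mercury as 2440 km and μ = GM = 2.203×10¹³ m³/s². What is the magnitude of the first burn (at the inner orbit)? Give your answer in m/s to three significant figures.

Δv ≈ 598 m/s

r₁ = 2440 + 124.4 = 2564.4 km = 2.5644×10⁶ m.
r₂ = 2440 + 4309 = 6749.0 km = 6.7490×10⁶ m.
Transfer ellipse a_t = (r₁ + r₂)/2 = 4.657×10⁶ m.
At r₁: circular v_c1 = √(μ/r₁) = 2931 m/s; transfer-periherm v_p = √[μ(2/r₁ − 1/a_t)] = 3529 m/s.
Δv₁ = v_p − v_c1 = 597.5 m/s.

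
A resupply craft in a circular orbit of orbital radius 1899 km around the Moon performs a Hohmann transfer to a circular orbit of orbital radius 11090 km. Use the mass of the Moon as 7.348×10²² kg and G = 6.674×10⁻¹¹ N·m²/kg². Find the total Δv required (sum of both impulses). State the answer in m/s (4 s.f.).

Δv_total ≈ 798.3 m/s

μ = GM = 6.674×10⁻¹¹ × 7.348×10²² = 4.904×10¹² m³/s².
r₁ = 1899 km = 1.899×10⁶ m.
r₂ = 11090 km = 1.109×10⁷ m.
Transfer ellipse a_t = (r₁ + r₂)/2 = 6.494×10⁶ m.
At r₁: circular v_c1 = √(μ/r₁) = 1607 m/s; transfer-perilune v_p = √[μ(2/r₁ − 1/a_t)] = 2100 m/s.
Δv₁ = v_p − v_c1 = 492.9 m/s.
At r₂: circular v_c2 = √(μ/r₂) = 665.0 m/s; transfer-apolune v_a = √[μ(2/r₂ − 1/a_t)] = 359.6 m/s.
Δv₂ = v_c2 − v_a = 305.4 m/s.
Total Δv = Δv₁ + Δv₂ = 798.3 m/s.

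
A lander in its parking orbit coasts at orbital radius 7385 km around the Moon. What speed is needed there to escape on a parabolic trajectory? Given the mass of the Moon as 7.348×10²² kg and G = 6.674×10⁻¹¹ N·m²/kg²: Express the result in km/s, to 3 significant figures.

v_esc ≈ 1.15 km/s

μ = GM = 6.674×10⁻¹¹ × 7.348×10²² = 4.904×10¹² m³/s².
r = 7385 km = 7.385×10⁶ m.
Escape speed v_esc = √(2μ/r) = √(2 × 4.904×10¹² / 7.385×10⁶) = √(1.328×10⁶) = 1152 m/s.
= 1.152 km/s.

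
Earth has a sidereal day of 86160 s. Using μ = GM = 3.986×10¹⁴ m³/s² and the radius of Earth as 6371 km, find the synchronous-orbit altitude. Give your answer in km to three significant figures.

A synchronous orbit has period T, so by Kepler's third law a = (μT²/4π²)^(1/3).
μT²/4π² = 3.986×10¹⁴ × (8.616×10⁴)² / 39.48 = 7.495×10²² m³.
a = 4.216×10⁷ m = 42163 km.
Altitude h = a − R = 42163 − 6371 = 35792 km.

h_sync ≈ 35800 km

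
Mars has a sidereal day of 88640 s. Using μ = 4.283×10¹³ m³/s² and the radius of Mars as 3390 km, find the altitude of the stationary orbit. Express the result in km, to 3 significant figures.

A synchronous orbit has period T, so by Kepler's third law a = (μT²/4π²)^(1/3).
μT²/4π² = 4.283×10¹³ × (8.864×10⁴)² / 39.48 = 8.524×10²¹ m³.
a = 2.043×10⁷ m = 20428 km.
Altitude h = a − R = 20428 − 3390 = 17038 km.

h_sync ≈ 17000 km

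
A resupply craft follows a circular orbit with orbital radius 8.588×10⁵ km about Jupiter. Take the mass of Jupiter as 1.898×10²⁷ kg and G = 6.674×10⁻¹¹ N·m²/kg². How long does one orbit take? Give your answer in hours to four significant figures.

μ = GM = 6.674×10⁻¹¹ × 1.898×10²⁷ = 1.267×10¹⁷ m³/s².
r = 8.588×10⁵ km = 8.588×10⁸ m.
Kepler's third law: T = 2π√(r³/μ) = 2π√((8.588×10⁸)³ / 1.267×10¹⁷).
r³/μ = 5.000×10⁹ s², so T = 2π × 7.071×10⁴ = 4.443×10⁵ s.
Converting: 4.443×10⁵ s ÷ 3600 = 123.4 hours.

T ≈ 123.4 hours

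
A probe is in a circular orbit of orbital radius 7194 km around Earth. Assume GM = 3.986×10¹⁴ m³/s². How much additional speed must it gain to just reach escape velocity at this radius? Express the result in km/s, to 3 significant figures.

Δv ≈ 3.08 km/s

r = 7194 km = 7.194×10⁶ m.
Circular speed v_c = √(μ/r) = 7444 m/s.
Escape speed v_esc = √(2μ/r) = √2 × v_c = 10530 m/s.
Δv = v_esc − v_c = 3083 m/s = 3.083 km/s.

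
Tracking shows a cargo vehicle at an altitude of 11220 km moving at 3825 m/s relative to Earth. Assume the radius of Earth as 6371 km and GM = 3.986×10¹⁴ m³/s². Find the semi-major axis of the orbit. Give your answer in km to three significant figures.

a ≈ 13000 km

r = 6371 + 11220 = 17591 km = 1.759×10⁷ m.
Vis-viva rearranged: 1/a = 2/r − v²/μ = 1.137×10⁻⁷ − 3.671×10⁻⁸ = 7.699×10⁻⁸ m⁻¹.
a = 1.299×10⁷ m = 12989 km.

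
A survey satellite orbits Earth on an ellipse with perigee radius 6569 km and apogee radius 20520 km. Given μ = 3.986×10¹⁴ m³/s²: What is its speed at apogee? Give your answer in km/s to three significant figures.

Semi-major axis a = (r_p + r_a)/2 = 13544 km = 1.354×10⁷ m.
Vis-viva: v² = μ(2/r − 1/a) = 3.986×10¹⁴ × (9.747×10⁻⁸ − 7.383×10⁻⁸) = 9.421×10⁶ m²/s².
v = 3069 m/s = 3.069 km/s.

v ≈ 3.07 km/s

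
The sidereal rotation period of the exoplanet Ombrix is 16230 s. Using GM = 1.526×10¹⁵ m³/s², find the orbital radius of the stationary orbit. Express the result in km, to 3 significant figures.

r_sync ≈ 21700 km

A synchronous orbit has period T, so by Kepler's third law a = (μT²/4π²)^(1/3).
μT²/4π² = 1.526×10¹⁵ × (1.623×10⁴)² / 39.48 = 1.018×10²² m³.
a = 2.167×10⁷ m = 21674 km.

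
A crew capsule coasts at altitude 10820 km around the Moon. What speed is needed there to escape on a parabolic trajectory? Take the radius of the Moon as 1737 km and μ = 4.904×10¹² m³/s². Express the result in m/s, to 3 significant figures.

r = 1737 + 10820 = 12557 km = 1.2557×10⁷ m.
Escape speed v_esc = √(2μ/r) = √(2 × 4.904×10¹² / 1.256×10⁷) = √(7.811×10⁵) = 883.8 m/s.

v_esc ≈ 884 m/s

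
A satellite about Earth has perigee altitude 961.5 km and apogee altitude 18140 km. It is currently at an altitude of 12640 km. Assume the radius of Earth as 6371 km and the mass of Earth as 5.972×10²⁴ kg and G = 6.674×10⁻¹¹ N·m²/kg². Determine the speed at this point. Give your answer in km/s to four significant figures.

μ = GM = 6.674×10⁻¹¹ × 5.972×10²⁴ = 3.986×10¹⁴ m³/s².
r_p = 6371 + 961.5 = 7332.5 km = 7.3325×10⁶ m.
r_a = 6371 + 18140 = 24511 km = 2.4511×10⁷ m.
r = 6371 + 12640 = 19011 km = 1.901×10⁷ m.
Semi-major axis a = (r_p + r_a)/2 = 15922 km = 1.592×10⁷ m.
Vis-viva: v² = μ(2/r − 1/a) = 3.986×10¹⁴ × (1.052×10⁻⁷ − 6.281×10⁻⁸) = 1.690×10⁷ m²/s².
v = 4111 m/s = 4.111 km/s.

v ≈ 4.111 km/s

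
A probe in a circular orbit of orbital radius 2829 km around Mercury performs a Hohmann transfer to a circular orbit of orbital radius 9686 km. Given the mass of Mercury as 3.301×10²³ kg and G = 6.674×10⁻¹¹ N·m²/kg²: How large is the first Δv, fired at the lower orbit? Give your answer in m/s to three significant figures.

Δv ≈ 681 m/s

μ = GM = 6.674×10⁻¹¹ × 3.301×10²³ = 2.203×10¹³ m³/s².
r₁ = 2829 km = 2.829×10⁶ m.
r₂ = 9686 km = 9.686×10⁶ m.
Transfer ellipse a_t = (r₁ + r₂)/2 = 6.258×10⁶ m.
At r₁: circular v_c1 = √(μ/r₁) = 2791 m/s; transfer-periherm v_p = √[μ(2/r₁ − 1/a_t)] = 3472 m/s.
Δv₁ = v_p − v_c1 = 681.3 m/s.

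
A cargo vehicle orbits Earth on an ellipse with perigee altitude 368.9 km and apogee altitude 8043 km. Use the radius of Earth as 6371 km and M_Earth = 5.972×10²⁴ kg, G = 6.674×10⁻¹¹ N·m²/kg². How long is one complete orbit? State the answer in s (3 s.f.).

T ≈ 10800 s

μ = GM = 6.674×10⁻¹¹ × 5.972×10²⁴ = 3.986×10¹⁴ m³/s².
r_p = 6371 + 368.9 = 6739.9 km = 6.7399×10⁶ m.
r_a = 6371 + 8043 = 14414 km = 1.4414×10⁷ m.
Semi-major axis a = (r_p + r_a)/2 = (6739.9 + 14414)/2 = 10577 km = 1.058×10⁷ m.
By Kepler's third law T = 2π√(a³/μ) = 2π × 1.723×10³ = 1.083×10⁴ s.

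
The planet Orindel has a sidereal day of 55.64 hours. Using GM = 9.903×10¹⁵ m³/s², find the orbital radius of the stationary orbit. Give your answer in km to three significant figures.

r_sync ≈ 2.16×10⁵ km

T = 55.64 hours = 2.003×10⁵ s.
A synchronous orbit has period T, so by Kepler's third law a = (μT²/4π²)^(1/3).
μT²/4π² = 9.903×10¹⁵ × (2.003×10⁵)² / 39.48 = 1.006×10²⁵ m³.
a = 2.159×10⁸ m = 2.1590×10⁵ km.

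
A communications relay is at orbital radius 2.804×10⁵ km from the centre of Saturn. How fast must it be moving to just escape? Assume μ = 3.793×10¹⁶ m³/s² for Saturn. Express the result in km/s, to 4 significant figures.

r = 2.804×10⁵ km = 2.804×10⁸ m.
Escape speed v_esc = √(2μ/r) = √(2 × 3.793×10¹⁶ / 2.804×10⁸) = √(2.705×10⁸) = 16450 m/s.
= 16.45 km/s.

v_esc ≈ 16.45 km/s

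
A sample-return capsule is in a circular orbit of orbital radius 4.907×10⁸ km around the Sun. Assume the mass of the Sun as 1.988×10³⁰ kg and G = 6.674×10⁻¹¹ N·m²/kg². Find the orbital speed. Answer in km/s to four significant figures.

v ≈ 16.44 km/s

μ = GM = 6.674×10⁻¹¹ × 1.988×10³⁰ = 1.327×10²⁰ m³/s².
r = 4.907×10⁸ km = 4.907×10¹¹ m.
For a circular orbit v = √(μ/r) = √(1.327×10²⁰ / 4.907×10¹¹) = √(2.704×10⁸) = 16440 m/s.
That is 16.44 km/s.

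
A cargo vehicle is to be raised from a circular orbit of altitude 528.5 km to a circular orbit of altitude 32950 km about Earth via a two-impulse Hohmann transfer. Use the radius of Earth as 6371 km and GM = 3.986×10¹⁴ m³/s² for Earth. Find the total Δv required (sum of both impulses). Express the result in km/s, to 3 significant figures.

Δv_total ≈ 3.76 km/s

r₁ = 6371 + 528.5 = 6899.5 km = 6.8995×10⁶ m.
r₂ = 6371 + 32950 = 39321 km = 3.9321×10⁷ m.
Transfer ellipse a_t = (r₁ + r₂)/2 = 2.311×10⁷ m.
At r₁: circular v_c1 = √(μ/r₁) = 7601 m/s; transfer-perigee v_p = √[μ(2/r₁ − 1/a_t)] = 9914 m/s.
Δv₁ = v_p − v_c1 = 2314 m/s.
At r₂: circular v_c2 = √(μ/r₂) = 3184 m/s; transfer-apogee v_a = √[μ(2/r₂ − 1/a_t)] = 1740 m/s.
Δv₂ = v_c2 − v_a = 1444 m/s.
Total Δv = Δv₁ + Δv₂ = 3758 m/s = 3.758 km/s.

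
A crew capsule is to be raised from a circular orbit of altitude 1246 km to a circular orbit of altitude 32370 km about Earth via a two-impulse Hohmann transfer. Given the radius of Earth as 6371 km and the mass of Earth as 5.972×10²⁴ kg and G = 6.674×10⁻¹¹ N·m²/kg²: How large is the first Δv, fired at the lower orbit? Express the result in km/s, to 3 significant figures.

μ = GM = 6.674×10⁻¹¹ × 5.972×10²⁴ = 3.986×10¹⁴ m³/s².
r₁ = 6371 + 1246 = 7617.0 km = 7.6170×10⁶ m.
r₂ = 6371 + 32370 = 38741 km = 3.8741×10⁷ m.
Transfer ellipse a_t = (r₁ + r₂)/2 = 2.318×10⁷ m.
At r₁: circular v_c1 = √(μ/r₁) = 7234 m/s; transfer-perigee v_p = √[μ(2/r₁ − 1/a_t)] = 9352 m/s.
Δv₁ = v_p − v_c1 = 2118 m/s.
= 2.118 km/s.

Δv ≈ 2.12 km/s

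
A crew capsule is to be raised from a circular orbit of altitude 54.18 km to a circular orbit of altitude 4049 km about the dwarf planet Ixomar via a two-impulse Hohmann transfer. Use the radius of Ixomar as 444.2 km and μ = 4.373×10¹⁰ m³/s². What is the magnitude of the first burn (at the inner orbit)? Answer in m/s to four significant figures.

r₁ = 444.2 + 54.18 = 498.38 km = 4.9838×10⁵ m.
r₂ = 444.2 + 4049 = 4493.2 km = 4.4932×10⁶ m.
Transfer ellipse a_t = (r₁ + r₂)/2 = 2.496×10⁶ m.
At r₁: circular v_c1 = √(μ/r₁) = 296.2 m/s; transfer-periapsis v_p = √[μ(2/r₁ − 1/a_t)] = 397.5 m/s.
Δv₁ = v_p − v_c1 = 101.2 m/s.

Δv ≈ 101.2 m/s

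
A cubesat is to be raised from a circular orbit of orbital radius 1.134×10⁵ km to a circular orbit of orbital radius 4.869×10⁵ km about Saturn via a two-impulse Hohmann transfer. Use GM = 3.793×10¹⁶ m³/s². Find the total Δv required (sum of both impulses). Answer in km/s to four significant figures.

Δv_total ≈ 8.406 km/s

r₁ = 1.134×10⁵ km = 1.134×10⁸ m.
r₂ = 4.869×10⁵ km = 4.869×10⁸ m.
Transfer ellipse a_t = (r₁ + r₂)/2 = 3.002×10⁸ m.
At r₁: circular v_c1 = √(μ/r₁) = 18290 m/s; transfer-perikrone v_p = √[μ(2/r₁ − 1/a_t)] = 23290 m/s.
Δv₁ = v_p − v_c1 = 5005 m/s.
At r₂: circular v_c2 = √(μ/r₂) = 8826 m/s; transfer-apokrone v_a = √[μ(2/r₂ − 1/a_t)] = 5425 m/s.
Δv₂ = v_c2 − v_a = 3401 m/s.
Total Δv = Δv₁ + Δv₂ = 8406 m/s = 8.406 km/s.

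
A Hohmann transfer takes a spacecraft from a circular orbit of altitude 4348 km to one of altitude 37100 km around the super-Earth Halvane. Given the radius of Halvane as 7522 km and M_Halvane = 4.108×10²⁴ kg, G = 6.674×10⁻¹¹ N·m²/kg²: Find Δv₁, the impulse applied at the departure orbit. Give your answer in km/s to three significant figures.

μ = GM = 6.674×10⁻¹¹ × 4.108×10²⁴ = 2.742×10¹⁴ m³/s².
r₁ = 7522 + 4348 = 11870 km = 1.1870×10⁷ m.
r₂ = 7522 + 37100 = 44622 km = 4.4622×10⁷ m.
Transfer ellipse a_t = (r₁ + r₂)/2 = 2.825×10⁷ m.
At r₁: circular v_c1 = √(μ/r₁) = 4806 m/s; transfer-periapsis v_p = √[μ(2/r₁ − 1/a_t)] = 6041 m/s.
Δv₁ = v_p − v_c1 = 1235 m/s.
= 1.235 km/s.

Δv ≈ 1.23 km/s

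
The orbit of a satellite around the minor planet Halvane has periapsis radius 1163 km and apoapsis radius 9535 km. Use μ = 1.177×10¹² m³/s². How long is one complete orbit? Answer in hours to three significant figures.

T ≈ 19.9 hours

Semi-major axis a = (r_p + r_a)/2 = (1163.0 + 9535.0)/2 = 5349.0 km = 5.349×10⁶ m.
By Kepler's third law T = 2π√(a³/μ) = 2π × 1.140×10⁴ = 7.165×10⁴ s.
= 19.90 hours.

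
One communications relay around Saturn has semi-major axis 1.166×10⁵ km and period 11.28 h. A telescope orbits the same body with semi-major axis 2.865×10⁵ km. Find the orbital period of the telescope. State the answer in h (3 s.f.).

T₂ ≈ 43.4 h

Kepler's third law: T² ∝ a³, so T₂ = T₁ (a₂/a₁)^(3/2).
a₂/a₁ = 2.457, (a₂/a₁)^(3/2) = 3.852.
T₂ = 11.28 × 3.852 = 43.45 h.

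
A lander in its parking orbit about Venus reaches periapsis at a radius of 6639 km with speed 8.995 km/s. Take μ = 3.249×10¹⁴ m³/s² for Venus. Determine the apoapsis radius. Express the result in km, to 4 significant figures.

r_p = 6.639×10⁶ m.
Specific energy ε = v²/2 − μ/r = -8.483×10⁶ J/kg, so a = −μ/(2ε) = 1.915×10⁷ m.
The apsides satisfy r_p + r_a = 2a, so the apoapsis radius is 2a − r_p = 3.166×10⁷ m = 31661 km.

apoapsis radius ≈ 31660 km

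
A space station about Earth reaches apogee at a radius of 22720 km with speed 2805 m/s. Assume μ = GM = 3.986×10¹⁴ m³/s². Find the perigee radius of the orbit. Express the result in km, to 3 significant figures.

r_a = 2.272×10⁷ m.
Specific energy ε = v²/2 − μ/r = -1.361×10⁷ J/kg, so a = −μ/(2ε) = 1.464×10⁷ m.
The apsides satisfy r_p + r_a = 2a, so the perigee radius is 2a − r_a = 6.567×10⁶ m = 6567.3 km.

perigee radius ≈ 6570 km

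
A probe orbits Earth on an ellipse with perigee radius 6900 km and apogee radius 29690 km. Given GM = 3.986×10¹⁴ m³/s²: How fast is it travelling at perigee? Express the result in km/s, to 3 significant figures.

v ≈ 9.68 km/s

Semi-major axis a = (r_p + r_a)/2 = 18295 km = 1.830×10⁷ m.
Vis-viva: v² = μ(2/r − 1/a) = 3.986×10¹⁴ × (2.899×10⁻⁷ − 5.466×10⁻⁸) = 9.375×10⁷ m²/s².
v = 9682 m/s = 9.682 km/s.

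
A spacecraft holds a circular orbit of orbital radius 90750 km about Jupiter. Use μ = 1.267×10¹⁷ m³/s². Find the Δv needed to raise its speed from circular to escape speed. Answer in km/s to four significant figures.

Δv ≈ 15.48 km/s

r = 90750 km = 9.075×10⁷ m.
Circular speed v_c = √(μ/r) = 37370 m/s.
Escape speed v_esc = √(2μ/r) = √2 × v_c = 52840 m/s.
Δv = v_esc − v_c = 15480 m/s = 15.48 km/s.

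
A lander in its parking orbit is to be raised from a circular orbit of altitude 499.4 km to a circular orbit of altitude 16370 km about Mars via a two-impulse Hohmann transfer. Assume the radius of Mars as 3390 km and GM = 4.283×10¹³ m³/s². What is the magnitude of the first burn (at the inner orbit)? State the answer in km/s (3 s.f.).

r₁ = 3390 + 499.4 = 3889.4 km = 3.8894×10⁶ m.
r₂ = 3390 + 16370 = 19760 km = 1.9760×10⁷ m.
Transfer ellipse a_t = (r₁ + r₂)/2 = 1.182×10⁷ m.
At r₁: circular v_c1 = √(μ/r₁) = 3318 m/s; transfer-periapsis v_p = √[μ(2/r₁ − 1/a_t)] = 4290 m/s.
Δv₁ = v_p − v_c1 = 971.3 m/s.
= 0.9713 km/s.

Δv ≈ 0.971 km/s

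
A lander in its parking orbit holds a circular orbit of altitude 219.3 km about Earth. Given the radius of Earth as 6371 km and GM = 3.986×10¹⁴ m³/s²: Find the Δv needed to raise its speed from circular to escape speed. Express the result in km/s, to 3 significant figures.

r = 6371 + 219.3 = 6590.3 km = 6.5903×10⁶ m.
Circular speed v_c = √(μ/r) = 7777 m/s.
Escape speed v_esc = √(2μ/r) = √2 × v_c = 11000 m/s.
Δv = v_esc − v_c = 3221 m/s = 3.221 km/s.

Δv ≈ 3.22 km/s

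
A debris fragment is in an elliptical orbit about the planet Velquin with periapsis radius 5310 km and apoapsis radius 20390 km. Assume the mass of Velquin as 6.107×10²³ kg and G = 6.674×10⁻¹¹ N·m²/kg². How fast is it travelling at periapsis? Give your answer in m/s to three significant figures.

μ = GM = 6.674×10⁻¹¹ × 6.107×10²³ = 4.076×10¹³ m³/s².
Semi-major axis a = (r_p + r_a)/2 = 12850 km = 1.285×10⁷ m.
Vis-viva: v² = μ(2/r − 1/a) = 4.076×10¹³ × (3.766×10⁻⁷ − 7.782×10⁻⁸) = 1.218×10⁷ m²/s².
v = 3490 m/s.

v ≈ 3490 m/s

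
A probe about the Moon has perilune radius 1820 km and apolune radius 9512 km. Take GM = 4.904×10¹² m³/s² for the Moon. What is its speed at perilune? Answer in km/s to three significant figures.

v ≈ 2.13 km/s

Semi-major axis a = (r_p + r_a)/2 = 5666.0 km = 5.666×10⁶ m.
Vis-viva: v² = μ(2/r − 1/a) = 4.904×10¹² × (1.099×10⁻⁶ − 1.765×10⁻⁷) = 4.523×10⁶ m²/s².
v = 2127 m/s = 2.127 km/s.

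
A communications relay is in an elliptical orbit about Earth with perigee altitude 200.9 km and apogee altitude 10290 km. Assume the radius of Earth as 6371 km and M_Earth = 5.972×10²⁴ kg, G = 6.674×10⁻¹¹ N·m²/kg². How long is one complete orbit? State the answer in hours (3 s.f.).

T ≈ 3.46 hours

μ = GM = 6.674×10⁻¹¹ × 5.972×10²⁴ = 3.986×10¹⁴ m³/s².
r_p = 6371 + 200.9 = 6571.9 km = 6.5719×10⁶ m.
r_a = 6371 + 10290 = 16661 km = 1.6661×10⁷ m.
Semi-major axis a = (r_p + r_a)/2 = (6571.9 + 16661)/2 = 11616 km = 1.162×10⁷ m.
By Kepler's third law T = 2π√(a³/μ) = 2π × 1.983×10³ = 1.246×10⁴ s.
= 3.461 hours.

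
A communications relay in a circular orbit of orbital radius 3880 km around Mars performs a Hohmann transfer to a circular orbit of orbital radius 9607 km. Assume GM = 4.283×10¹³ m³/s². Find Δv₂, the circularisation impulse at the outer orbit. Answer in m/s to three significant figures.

r₁ = 3880 km = 3.880×10⁶ m.
r₂ = 9607 km = 9.607×10⁶ m.
Transfer ellipse a_t = (r₁ + r₂)/2 = 6.744×10⁶ m.
At r₁: circular v_c1 = √(μ/r₁) = 3322 m/s; transfer-periapsis v_p = √[μ(2/r₁ − 1/a_t)] = 3966 m/s.
At r₂: circular v_c2 = √(μ/r₂) = 2111 m/s; transfer-apoapsis v_a = √[μ(2/r₂ − 1/a_t)] = 1602 m/s.
Δv₂ = v_c2 − v_a = 509.8 m/s.

Δv ≈ 510 m/s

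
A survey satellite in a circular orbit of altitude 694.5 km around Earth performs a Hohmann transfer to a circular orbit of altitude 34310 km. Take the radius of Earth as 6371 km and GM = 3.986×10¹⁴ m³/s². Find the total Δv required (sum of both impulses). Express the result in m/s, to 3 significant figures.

Δv_total ≈ 3720 m/s

r₁ = 6371 + 694.5 = 7065.5 km = 7.0655×10⁶ m.
r₂ = 6371 + 34310 = 40681 km = 4.0681×10⁷ m.
Transfer ellipse a_t = (r₁ + r₂)/2 = 2.387×10⁷ m.
At r₁: circular v_c1 = √(μ/r₁) = 7511 m/s; transfer-perigee v_p = √[μ(2/r₁ − 1/a_t)] = 9805 m/s.
Δv₁ = v_p − v_c1 = 2294 m/s.
At r₂: circular v_c2 = √(μ/r₂) = 3130 m/s; transfer-apogee v_a = √[μ(2/r₂ − 1/a_t)] = 1703 m/s.
Δv₂ = v_c2 − v_a = 1427 m/s.
Total Δv = Δv₁ + Δv₂ = 3721 m/s.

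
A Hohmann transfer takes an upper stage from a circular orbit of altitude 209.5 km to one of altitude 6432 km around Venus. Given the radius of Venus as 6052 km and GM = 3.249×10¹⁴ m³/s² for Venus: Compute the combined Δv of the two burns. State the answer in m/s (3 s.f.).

r₁ = 6052 + 209.5 = 6261.5 km = 6.2615×10⁶ m.
r₂ = 6052 + 6432 = 12484 km = 1.2484×10⁷ m.
Transfer ellipse a_t = (r₁ + r₂)/2 = 9.373×10⁶ m.
At r₁: circular v_c1 = √(μ/r₁) = 7203 m/s; transfer-periapsis v_p = √[μ(2/r₁ − 1/a_t)] = 8313 m/s.
Δv₁ = v_p − v_c1 = 1110 m/s.
At r₂: circular v_c2 = √(μ/r₂) = 5102 m/s; transfer-apoapsis v_a = √[μ(2/r₂ − 1/a_t)] = 4170 m/s.
Δv₂ = v_c2 − v_a = 931.8 m/s.
Total Δv = Δv₁ + Δv₂ = 2042 m/s.

Δv_total ≈ 2040 m/s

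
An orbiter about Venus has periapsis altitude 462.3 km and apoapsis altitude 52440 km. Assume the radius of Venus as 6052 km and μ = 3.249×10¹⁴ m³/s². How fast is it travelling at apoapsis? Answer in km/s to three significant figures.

r_p = 6052 + 462.3 = 6514.3 km = 6.5143×10⁶ m.
r_a = 6052 + 52440 = 58492 km = 5.8492×10⁷ m.
Semi-major axis a = (r_p + r_a)/2 = 32503 km = 3.250×10⁷ m.
Vis-viva: v² = μ(2/r − 1/a) = 3.249×10¹⁴ × (3.419×10⁻⁸ − 3.077×10⁻⁸) = 1.113×10⁶ m²/s².
v = 1055 m/s = 1.055 km/s.

v ≈ 1.06 km/s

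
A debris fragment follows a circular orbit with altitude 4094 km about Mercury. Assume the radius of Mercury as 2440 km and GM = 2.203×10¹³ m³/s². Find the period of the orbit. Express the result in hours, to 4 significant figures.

r = 2440 + 4094 = 6534.0 km = 6.5340×10⁶ m.
Kepler's third law: T = 2π√(r³/μ) = 2π√((6.534×10⁶)³ / 2.203×10¹³).
r³/μ = 1.266×10⁷ s², so T = 2π × 3.558×10³ = 2.236×10⁴ s.
Converting: 2.236×10⁴ s ÷ 3600 = 6.211 hours.

T ≈ 6.211 hours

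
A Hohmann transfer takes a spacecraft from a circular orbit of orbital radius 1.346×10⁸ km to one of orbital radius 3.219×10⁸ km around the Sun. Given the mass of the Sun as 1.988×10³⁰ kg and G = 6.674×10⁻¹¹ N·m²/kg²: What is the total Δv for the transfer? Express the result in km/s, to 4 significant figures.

Δv_total ≈ 10.60 km/s

μ = GM = 6.674×10⁻¹¹ × 1.988×10³⁰ = 1.327×10²⁰ m³/s².
r₁ = 1.346×10⁸ km = 1.346×10¹¹ m.
r₂ = 3.219×10⁸ km = 3.219×10¹¹ m.
Transfer ellipse a_t = (r₁ + r₂)/2 = 2.282×10¹¹ m.
At r₁: circular v_c1 = √(μ/r₁) = 31400 m/s; transfer-perihelion v_p = √[μ(2/r₁ − 1/a_t)] = 37280 m/s.
Δv₁ = v_p − v_c1 = 5889 m/s.
At r₂: circular v_c2 = √(μ/r₂) = 20300 m/s; transfer-aphelion v_a = √[μ(2/r₂ − 1/a_t)] = 15590 m/s.
Δv₂ = v_c2 − v_a = 4712 m/s.
Total Δv = Δv₁ + Δv₂ = 10600 m/s = 10.60 km/s.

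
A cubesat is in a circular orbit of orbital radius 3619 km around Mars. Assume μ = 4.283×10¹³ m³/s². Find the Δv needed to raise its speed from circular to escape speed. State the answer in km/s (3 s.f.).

Δv ≈ 1.42 km/s

r = 3619 km = 3.619×10⁶ m.
Circular speed v_c = √(μ/r) = 3440 m/s.
Escape speed v_esc = √(2μ/r) = √2 × v_c = 4865 m/s.
Δv = v_esc − v_c = 1425 m/s = 1.425 km/s.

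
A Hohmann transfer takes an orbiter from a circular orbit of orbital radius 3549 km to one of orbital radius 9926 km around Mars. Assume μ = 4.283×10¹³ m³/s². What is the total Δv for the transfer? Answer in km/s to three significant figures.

Δv_total ≈ 1.31 km/s

r₁ = 3549 km = 3.549×10⁶ m.
r₂ = 9926 km = 9.926×10⁶ m.
Transfer ellipse a_t = (r₁ + r₂)/2 = 6.738×10⁶ m.
At r₁: circular v_c1 = √(μ/r₁) = 3474 m/s; transfer-periapsis v_p = √[μ(2/r₁ − 1/a_t)] = 4217 m/s.
Δv₁ = v_p − v_c1 = 742.6 m/s.
At r₂: circular v_c2 = √(μ/r₂) = 2077 m/s; transfer-apoapsis v_a = √[μ(2/r₂ − 1/a_t)] = 1508 m/s.
Δv₂ = v_c2 − v_a = 569.6 m/s.
Total Δv = Δv₁ + Δv₂ = 1312 m/s = 1.312 km/s.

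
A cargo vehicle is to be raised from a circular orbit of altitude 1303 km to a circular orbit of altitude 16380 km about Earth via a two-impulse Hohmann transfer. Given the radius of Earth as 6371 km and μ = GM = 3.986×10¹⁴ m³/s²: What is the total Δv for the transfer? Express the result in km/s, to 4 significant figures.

r₁ = 6371 + 1303 = 7674.0 km = 7.6740×10⁶ m.
r₂ = 6371 + 16380 = 22751 km = 2.2751×10⁷ m.
Transfer ellipse a_t = (r₁ + r₂)/2 = 1.521×10⁷ m.
At r₁: circular v_c1 = √(μ/r₁) = 7207 m/s; transfer-perigee v_p = √[μ(2/r₁ − 1/a_t)] = 8814 m/s.
Δv₁ = v_p − v_c1 = 1607 m/s.
At r₂: circular v_c2 = √(μ/r₂) = 4186 m/s; transfer-apogee v_a = √[μ(2/r₂ − 1/a_t)] = 2973 m/s.
Δv₂ = v_c2 − v_a = 1213 m/s.
Total Δv = Δv₁ + Δv₂ = 2819 m/s = 2.819 km/s.

Δv_total ≈ 2.819 km/s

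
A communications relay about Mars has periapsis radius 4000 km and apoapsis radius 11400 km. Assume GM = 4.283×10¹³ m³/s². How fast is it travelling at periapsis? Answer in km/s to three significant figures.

Semi-major axis a = (r_p + r_a)/2 = 7700.0 km = 7.700×10⁶ m.
Vis-viva: v² = μ(2/r − 1/a) = 4.283×10¹³ × (5.000×10⁻⁷ − 1.299×10⁻⁷) = 1.585×10⁷ m²/s².
v = 3982 m/s = 3.982 km/s.

v ≈ 3.98 km/s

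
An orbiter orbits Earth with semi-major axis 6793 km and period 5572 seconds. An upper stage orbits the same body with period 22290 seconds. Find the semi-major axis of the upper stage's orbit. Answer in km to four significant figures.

a₂ ≈ 17120 km

Kepler's third law: a³ ∝ T², so a₂ = a₁ (T₂/T₁)^(2/3).
T₂/T₁ = 4.000, (T₂/T₁)^(2/3) = 2.520.
a₂ = 6793 × 2.520 = 17120 km.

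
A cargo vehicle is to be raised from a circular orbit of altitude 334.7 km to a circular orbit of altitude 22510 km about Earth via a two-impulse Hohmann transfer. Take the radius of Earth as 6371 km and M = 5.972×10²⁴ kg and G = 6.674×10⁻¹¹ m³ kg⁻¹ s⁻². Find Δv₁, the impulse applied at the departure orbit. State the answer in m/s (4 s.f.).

Δv ≈ 2113 m/s

μ = GM = 6.674×10⁻¹¹ × 5.972×10²⁴ = 3.986×10¹⁴ m³/s².
r₁ = 6371 + 334.7 = 6705.7 km = 6.7057×10⁶ m.
r₂ = 6371 + 22510 = 28881 km = 2.8881×10⁷ m.
Transfer ellipse a_t = (r₁ + r₂)/2 = 1.779×10⁷ m.
At r₁: circular v_c1 = √(μ/r₁) = 7710 m/s; transfer-perigee v_p = √[μ(2/r₁ − 1/a_t)] = 9822 m/s.
Δv₁ = v_p − v_c1 = 2113 m/s.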